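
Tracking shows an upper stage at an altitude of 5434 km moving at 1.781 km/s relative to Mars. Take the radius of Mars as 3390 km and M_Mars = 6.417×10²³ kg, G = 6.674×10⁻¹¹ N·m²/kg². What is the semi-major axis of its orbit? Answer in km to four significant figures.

a ≈ 6554 km

μ = GM = 6.674×10⁻¹¹ × 6.417×10²³ = 4.283×10¹³ m³/s².
r = 3390 + 5434 = 8824.0 km = 8.824×10⁶ m.
Vis-viva rearranged: 1/a = 2/r − v²/μ = 2.267×10⁻⁷ − 7.406×10⁻⁸ = 1.526×10⁻⁷ m⁻¹.
a = 6.554×10⁶ m = 6553.5 km.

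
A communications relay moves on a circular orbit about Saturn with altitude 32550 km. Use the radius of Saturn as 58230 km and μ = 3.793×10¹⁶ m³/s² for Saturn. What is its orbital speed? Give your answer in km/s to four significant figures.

v ≈ 20.44 km/s

r = 58230 + 32550 = 90780 km = 9.0780×10⁷ m.
For a circular orbit v = √(μ/r) = √(3.793×10¹⁶ / 9.078×10⁷) = √(4.178×10⁸) = 20440 m/s.
That is 20.44 km/s.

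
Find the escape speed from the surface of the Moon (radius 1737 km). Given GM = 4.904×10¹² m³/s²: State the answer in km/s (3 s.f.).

r = R = 1.737×10⁶ m.
Escape speed v_esc = √(2μ/r) = √(2 × 4.904×10¹² / 1.737×10⁶) = √(5.647×10⁶) = 2376 m/s.
= 2.376 km/s.

v_esc ≈ 2.38 km/s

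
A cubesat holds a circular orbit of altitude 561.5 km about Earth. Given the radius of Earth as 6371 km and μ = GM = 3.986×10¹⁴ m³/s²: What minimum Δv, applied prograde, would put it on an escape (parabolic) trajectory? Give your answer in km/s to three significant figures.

r = 6371 + 561.5 = 6932.5 km = 6.9325×10⁶ m.
Circular speed v_c = √(μ/r) = 7583 m/s.
Escape speed v_esc = √(2μ/r) = √2 × v_c = 10720 m/s.
Δv = v_esc − v_c = 3141 m/s = 3.141 km/s.

Δv ≈ 3.14 km/s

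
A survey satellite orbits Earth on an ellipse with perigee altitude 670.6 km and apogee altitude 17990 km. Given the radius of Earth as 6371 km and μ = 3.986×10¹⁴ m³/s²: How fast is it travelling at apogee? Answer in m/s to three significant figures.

v ≈ 2710 m/s

r_p = 6371 + 670.6 = 7041.6 km = 7.0416×10⁶ m.
r_a = 6371 + 17990 = 24361 km = 2.4361×10⁷ m.
Semi-major axis a = (r_p + r_a)/2 = 15701 km = 1.570×10⁷ m.
Vis-viva: v² = μ(2/r − 1/a) = 3.986×10¹⁴ × (8.210×10⁻⁸ − 6.369×10⁻⁸) = 7.338×10⁶ m²/s².
v = 2709 m/s.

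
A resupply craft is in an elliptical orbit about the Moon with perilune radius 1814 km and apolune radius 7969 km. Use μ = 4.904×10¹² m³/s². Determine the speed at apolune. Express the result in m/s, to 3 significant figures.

Semi-major axis a = (r_p + r_a)/2 = 4891.5 km = 4.892×10⁶ m.
Vis-viva: v² = μ(2/r − 1/a) = 4.904×10¹² × (2.510×10⁻⁷ − 2.044×10⁻⁷) = 2.282×10⁵ m²/s².
v = 477.7 m/s.

v ≈ 478 m/s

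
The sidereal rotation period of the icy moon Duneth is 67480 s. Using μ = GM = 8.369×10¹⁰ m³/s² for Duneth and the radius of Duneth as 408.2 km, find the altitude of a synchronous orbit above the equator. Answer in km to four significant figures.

h_sync ≈ 1721 km

A synchronous orbit has period T, so by Kepler's third law a = (μT²/4π²)^(1/3).
μT²/4π² = 8.369×10¹⁰ × (6.748×10⁴)² / 39.48 = 9.653×10¹⁸ m³.
a = 2.129×10⁶ m = 2129.2 km.
Altitude h = a − R = 2129.2 − 408.2 = 1721.0 km.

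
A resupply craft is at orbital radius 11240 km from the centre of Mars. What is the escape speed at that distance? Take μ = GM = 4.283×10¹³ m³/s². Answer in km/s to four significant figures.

r = 11240 km = 1.124×10⁷ m.
Escape speed v_esc = √(2μ/r) = √(2 × 4.283×10¹³ / 1.124×10⁷) = √(7.621×10⁶) = 2761 m/s.
= 2.761 km/s.

v_esc ≈ 2.761 km/s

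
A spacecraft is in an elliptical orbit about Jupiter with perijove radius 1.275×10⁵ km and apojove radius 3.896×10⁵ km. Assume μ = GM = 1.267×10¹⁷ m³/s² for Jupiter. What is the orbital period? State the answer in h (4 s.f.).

T ≈ 20.38 h

Semi-major axis a = (r_p + r_a)/2 = (1.2750×10⁵ + 3.8960×10⁵)/2 = 2.5855×10⁵ km = 2.586×10⁸ m.
By Kepler's third law T = 2π√(a³/μ) = 2π × 1.168×10⁴ = 7.339×10⁴ s.
= 20.38 h.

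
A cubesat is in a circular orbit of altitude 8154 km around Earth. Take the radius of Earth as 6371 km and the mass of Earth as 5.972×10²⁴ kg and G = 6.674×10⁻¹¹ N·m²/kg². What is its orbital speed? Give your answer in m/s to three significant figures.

v ≈ 5240 m/s

μ = GM = 6.674×10⁻¹¹ × 5.972×10²⁴ = 3.986×10¹⁴ m³/s².
r = 6371 + 8154 = 14525 km = 1.4525×10⁷ m.
For a circular orbit v = √(μ/r) = √(3.986×10¹⁴ / 1.452×10⁷) = √(2.744×10⁷) = 5238 m/s.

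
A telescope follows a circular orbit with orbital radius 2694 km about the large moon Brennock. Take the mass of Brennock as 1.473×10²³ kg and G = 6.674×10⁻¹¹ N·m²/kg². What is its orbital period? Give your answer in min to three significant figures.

μ = GM = 6.674×10⁻¹¹ × 1.473×10²³ = 9.831×10¹² m³/s².
r = 2694 km = 2.694×10⁶ m.
Kepler's third law: T = 2π√(r³/μ) = 2π√((2.694×10⁶)³ / 9.831×10¹²).
r³/μ = 1.989×10⁶ s², so T = 2π × 1.410×10³ = 8.861×10³ s.
Converting: 8.861×10³ s ÷ 60.00 = 147.7 min.

T ≈ 148 min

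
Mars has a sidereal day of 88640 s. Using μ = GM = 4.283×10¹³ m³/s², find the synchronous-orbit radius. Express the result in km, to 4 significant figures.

r_sync ≈ 20430 km

A synchronous orbit has period T, so by Kepler's third law a = (μT²/4π²)^(1/3).
μT²/4π² = 4.283×10¹³ × (8.864×10⁴)² / 39.48 = 8.524×10²¹ m³.
a = 2.043×10⁷ m = 20428 km.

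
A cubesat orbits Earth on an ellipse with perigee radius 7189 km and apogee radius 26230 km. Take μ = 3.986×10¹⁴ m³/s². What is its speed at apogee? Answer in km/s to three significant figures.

Semi-major axis a = (r_p + r_a)/2 = 16710 km = 1.671×10⁷ m.
Vis-viva: v² = μ(2/r − 1/a) = 3.986×10¹⁴ × (7.625×10⁻⁸ − 5.985×10⁻⁸) = 6.538×10⁶ m²/s².
v = 2557 m/s = 2.557 km/s.

v ≈ 2.56 km/s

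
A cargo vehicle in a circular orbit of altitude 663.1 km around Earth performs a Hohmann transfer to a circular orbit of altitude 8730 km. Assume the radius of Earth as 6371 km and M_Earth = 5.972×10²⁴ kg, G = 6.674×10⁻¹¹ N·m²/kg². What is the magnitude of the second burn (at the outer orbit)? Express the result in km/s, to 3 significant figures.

Δv ≈ 1.04 km/s

μ = GM = 6.674×10⁻¹¹ × 5.972×10²⁴ = 3.986×10¹⁴ m³/s².
r₁ = 6371 + 663.1 = 7034.1 km = 7.0341×10⁶ m.
r₂ = 6371 + 8730 = 15101 km = 1.5101×10⁷ m.
Transfer ellipse a_t = (r₁ + r₂)/2 = 1.107×10⁷ m.
At r₁: circular v_c1 = √(μ/r₁) = 7527 m/s; transfer-perigee v_p = √[μ(2/r₁ − 1/a_t)] = 8793 m/s.
At r₂: circular v_c2 = √(μ/r₂) = 5137 m/s; transfer-apogee v_a = √[μ(2/r₂ − 1/a_t)] = 4096 m/s.
Δv₂ = v_c2 − v_a = 1042 m/s.
= 1.042 km/s.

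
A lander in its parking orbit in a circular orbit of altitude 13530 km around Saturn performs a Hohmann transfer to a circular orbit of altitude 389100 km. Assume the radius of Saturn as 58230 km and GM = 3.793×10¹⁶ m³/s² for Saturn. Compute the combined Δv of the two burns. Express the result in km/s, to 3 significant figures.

r₁ = 58230 + 13530 = 71760 km = 7.1760×10⁷ m.
r₂ = 58230 + 389100 = 447330 km = 4.4733×10⁸ m.
Transfer ellipse a_t = (r₁ + r₂)/2 = 2.595×10⁸ m.
At r₁: circular v_c1 = √(μ/r₁) = 22990 m/s; transfer-perikrone v_p = √[μ(2/r₁ − 1/a_t)] = 30180 m/s.
Δv₁ = v_p − v_c1 = 7192 m/s.
At r₂: circular v_c2 = √(μ/r₂) = 9208 m/s; transfer-apokrone v_a = √[μ(2/r₂ − 1/a_t)] = 4842 m/s.
Δv₂ = v_c2 − v_a = 4366 m/s.
Total Δv = Δv₁ + Δv₂ = 11560 m/s = 11.56 km/s.

Δv_total ≈ 11.6 km/s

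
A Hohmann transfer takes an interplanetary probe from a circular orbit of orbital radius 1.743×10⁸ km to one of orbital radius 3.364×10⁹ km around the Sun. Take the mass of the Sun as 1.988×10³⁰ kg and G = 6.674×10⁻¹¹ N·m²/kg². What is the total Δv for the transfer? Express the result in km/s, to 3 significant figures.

Δv_total ≈ 14.8 km/s

μ = GM = 6.674×10⁻¹¹ × 1.988×10³⁰ = 1.327×10²⁰ m³/s².
r₁ = 1.743×10⁸ km = 1.743×10¹¹ m.
r₂ = 3.364×10⁹ km = 3.364×10¹² m.
Transfer ellipse a_t = (r₁ + r₂)/2 = 1.769×10¹² m.
At r₁: circular v_c1 = √(μ/r₁) = 27590 m/s; transfer-perihelion v_p = √[μ(2/r₁ − 1/a_t)] = 38050 m/s.
Δv₁ = v_p − v_c1 = 10460 m/s.
At r₂: circular v_c2 = √(μ/r₂) = 6280 m/s; transfer-aphelion v_a = √[μ(2/r₂ − 1/a_t)] = 1971 m/s.
Δv₂ = v_c2 − v_a = 4309 m/s.
Total Δv = Δv₁ + Δv₂ = 14760 m/s = 14.76 km/s.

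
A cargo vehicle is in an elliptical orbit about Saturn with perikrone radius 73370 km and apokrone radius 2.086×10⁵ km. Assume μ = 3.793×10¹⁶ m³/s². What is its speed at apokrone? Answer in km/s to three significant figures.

Semi-major axis a = (r_p + r_a)/2 = 1.4098×10⁵ km = 1.410×10⁸ m.
Vis-viva: v² = μ(2/r − 1/a) = 3.793×10¹⁶ × (9.588×10⁻⁹ − 7.093×10⁻⁹) = 9.463×10⁷ m²/s².
v = 9728 m/s = 9.728 km/s.

v ≈ 9.73 km/s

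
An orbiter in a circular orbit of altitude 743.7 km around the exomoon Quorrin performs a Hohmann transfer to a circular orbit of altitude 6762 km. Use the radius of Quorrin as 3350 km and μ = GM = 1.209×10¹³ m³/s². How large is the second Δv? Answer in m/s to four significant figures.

r₁ = 3350 + 743.7 = 4093.7 km = 4.0937×10⁶ m.
r₂ = 3350 + 6762 = 10112 km = 1.0112×10⁷ m.
Transfer ellipse a_t = (r₁ + r₂)/2 = 7.103×10⁶ m.
At r₁: circular v_c1 = √(μ/r₁) = 1719 m/s; transfer-periapsis v_p = √[μ(2/r₁ − 1/a_t)] = 2050 m/s.
At r₂: circular v_c2 = √(μ/r₂) = 1093 m/s; transfer-apoapsis v_a = √[μ(2/r₂ − 1/a_t)] = 830.1 m/s.
Δv₂ = v_c2 − v_a = 263.3 m/s.

Δv ≈ 263.3 m/s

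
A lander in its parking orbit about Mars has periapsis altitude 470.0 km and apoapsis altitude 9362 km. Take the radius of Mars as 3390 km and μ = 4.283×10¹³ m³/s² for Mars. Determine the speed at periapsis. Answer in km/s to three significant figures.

r_p = 3390 + 470.0 = 3860.0 km = 3.8600×10⁶ m.
r_a = 3390 + 9362 = 12752 km = 1.2752×10⁷ m.
Semi-major axis a = (r_p + r_a)/2 = 8306.0 km = 8.306×10⁶ m.
Vis-viva: v² = μ(2/r − 1/a) = 4.283×10¹³ × (5.181×10⁻⁷ − 1.204×10⁻⁷) = 1.704×10⁷ m²/s².
v = 4127 m/s = 4.127 km/s.

v ≈ 4.13 km/s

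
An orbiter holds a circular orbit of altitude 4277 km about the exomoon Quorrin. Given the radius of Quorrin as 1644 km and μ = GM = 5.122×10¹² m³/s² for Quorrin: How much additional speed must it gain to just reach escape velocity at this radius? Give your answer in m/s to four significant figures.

Δv ≈ 385.3 m/s

r = 1644 + 4277 = 5921.0 km = 5.9210×10⁶ m.
Circular speed v_c = √(μ/r) = 930.1 m/s.
Escape speed v_esc = √(2μ/r) = √2 × v_c = 1315 m/s.
Δv = v_esc − v_c = 385.3 m/s.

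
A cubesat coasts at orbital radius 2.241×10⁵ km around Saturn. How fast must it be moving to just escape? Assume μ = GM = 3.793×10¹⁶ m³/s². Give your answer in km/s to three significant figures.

v_esc ≈ 18.4 km/s

r = 2.241×10⁵ km = 2.241×10⁸ m.
Escape speed v_esc = √(2μ/r) = √(2 × 3.793×10¹⁶ / 2.241×10⁸) = √(3.385×10⁸) = 18400 m/s.
= 18.40 km/s.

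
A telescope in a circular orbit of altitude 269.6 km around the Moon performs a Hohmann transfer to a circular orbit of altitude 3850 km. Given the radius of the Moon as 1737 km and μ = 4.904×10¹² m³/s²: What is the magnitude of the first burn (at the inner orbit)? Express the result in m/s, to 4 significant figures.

r₁ = 1737 + 269.6 = 2006.6 km = 2.0066×10⁶ m.
r₂ = 1737 + 3850 = 5587.0 km = 5.5870×10⁶ m.
Transfer ellipse a_t = (r₁ + r₂)/2 = 3.797×10⁶ m.
At r₁: circular v_c1 = √(μ/r₁) = 1563 m/s; transfer-perilune v_p = √[μ(2/r₁ − 1/a_t)] = 1896 m/s.
Δv₁ = v_p − v_c1 = 333.1 m/s.

Δv ≈ 333.1 m/s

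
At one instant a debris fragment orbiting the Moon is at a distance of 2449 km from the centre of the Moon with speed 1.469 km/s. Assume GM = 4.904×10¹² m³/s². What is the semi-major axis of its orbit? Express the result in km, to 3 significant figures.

a ≈ 2660 km

r = 2.449×10⁶ m.
Specific orbital energy ε = v²/2 − μ/r = (1469)²/2 − 4.904×10¹²/2.449×10⁶ = -9.235×10⁵ J/kg.
Since ε = −μ/(2a), a = −μ/(2ε) = 2.655×10⁶ m = 2655.2 km.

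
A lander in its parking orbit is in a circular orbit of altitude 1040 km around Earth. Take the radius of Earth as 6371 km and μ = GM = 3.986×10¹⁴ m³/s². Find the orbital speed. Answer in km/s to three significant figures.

v ≈ 7.33 km/s

r = 6371 + 1040 = 7411.0 km = 7.4110×10⁶ m.
For a circular orbit v = √(μ/r) = √(3.986×10¹⁴ / 7.411×10⁶) = √(5.378×10⁷) = 7334 m/s.
That is 7.334 km/s.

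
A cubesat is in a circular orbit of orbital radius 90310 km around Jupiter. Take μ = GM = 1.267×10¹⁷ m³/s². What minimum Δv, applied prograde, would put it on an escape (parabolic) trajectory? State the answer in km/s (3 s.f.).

r = 90310 km = 9.031×10⁷ m.
Circular speed v_c = √(μ/r) = 37460 m/s.
Escape speed v_esc = √(2μ/r) = √2 × v_c = 52970 m/s.
Δv = v_esc − v_c = 15510 m/s = 15.51 km/s.

Δv ≈ 15.5 km/s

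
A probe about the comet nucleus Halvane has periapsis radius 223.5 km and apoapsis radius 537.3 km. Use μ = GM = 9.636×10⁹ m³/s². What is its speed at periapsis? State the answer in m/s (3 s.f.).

v ≈ 247 m/s

Semi-major axis a = (r_p + r_a)/2 = 380.40 km = 3.804×10⁵ m.
Vis-viva: v² = μ(2/r − 1/a) = 9.636×10⁹ × (8.949×10⁻⁶ − 2.629×10⁻⁶) = 6.090×10⁴ m²/s².
v = 246.8 m/s.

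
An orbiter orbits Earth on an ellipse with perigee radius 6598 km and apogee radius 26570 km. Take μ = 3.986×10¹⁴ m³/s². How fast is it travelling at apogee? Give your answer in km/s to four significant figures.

v ≈ 2.443 km/s

Semi-major axis a = (r_p + r_a)/2 = 16584 km = 1.658×10⁷ m.
Vis-viva: v² = μ(2/r − 1/a) = 3.986×10¹⁴ × (7.527×10⁻⁸ − 6.030×10⁻⁸) = 5.969×10⁶ m²/s².
v = 2443 m/s = 2.443 km/s.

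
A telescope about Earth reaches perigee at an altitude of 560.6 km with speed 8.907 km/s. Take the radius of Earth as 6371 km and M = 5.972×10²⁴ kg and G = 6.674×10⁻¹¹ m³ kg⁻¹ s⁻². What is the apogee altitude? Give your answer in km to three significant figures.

μ = GM = 6.674×10⁻¹¹ × 5.972×10²⁴ = 3.986×10¹⁴ m³/s².
r_p = 6371 + 560.6 = 6931.6 km = 6.932×10⁶ m.
Specific energy ε = v²/2 − μ/r = -1.783×10⁷ J/kg, so a = −μ/(2ε) = 1.117×10⁷ m.
The apsides satisfy r_p + r_a = 2a, so the apogee radius is 2a − r_p = 1.542×10⁷ m = 15418 km.
Apogee altitude = 15418 − 6371 = 9047.2 km.

apogee altitude ≈ 9050 km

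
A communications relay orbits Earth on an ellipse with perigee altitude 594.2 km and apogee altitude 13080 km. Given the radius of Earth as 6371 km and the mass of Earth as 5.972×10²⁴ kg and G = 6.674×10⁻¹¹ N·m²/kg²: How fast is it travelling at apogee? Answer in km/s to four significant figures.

v ≈ 3.287 km/s

μ = GM = 6.674×10⁻¹¹ × 5.972×10²⁴ = 3.986×10¹⁴ m³/s².
r_p = 6371 + 594.2 = 6965.2 km = 6.9652×10⁶ m.
r_a = 6371 + 13080 = 19451 km = 1.9451×10⁷ m.
Semi-major axis a = (r_p + r_a)/2 = 13208 km = 1.321×10⁷ m.
Vis-viva: v² = μ(2/r − 1/a) = 3.986×10¹⁴ × (1.028×10⁻⁷ − 7.571×10⁻⁸) = 1.081×10⁷ m²/s².
v = 3287 m/s = 3.287 km/s.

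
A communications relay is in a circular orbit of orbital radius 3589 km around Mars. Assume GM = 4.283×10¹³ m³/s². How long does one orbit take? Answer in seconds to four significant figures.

T ≈ 6528 seconds

r = 3589 km = 3.589×10⁶ m.
Kepler's third law: T = 2π√(r³/μ) = 2π√((3.589×10⁶)³ / 4.283×10¹³).
r³/μ = 1.079×10⁶ s², so T = 2π × 1.039×10³ = 6.528×10³ s.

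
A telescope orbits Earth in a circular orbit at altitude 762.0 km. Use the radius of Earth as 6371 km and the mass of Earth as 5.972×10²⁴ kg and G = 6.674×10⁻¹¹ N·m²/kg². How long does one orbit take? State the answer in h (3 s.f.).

T ≈ 1.67 h

μ = GM = 6.674×10⁻¹¹ × 5.972×10²⁴ = 3.986×10¹⁴ m³/s².
r = 6371 + 762.0 = 7133.0 km = 7.1330×10⁶ m.
Kepler's third law: T = 2π√(r³/μ) = 2π√((7.133×10⁶)³ / 3.986×10¹⁴).
r³/μ = 9.106×10⁵ s², so T = 2π × 9.542×10² = 5.996×10³ s.
Converting: 5.996×10³ s ÷ 3600 = 1.665 h.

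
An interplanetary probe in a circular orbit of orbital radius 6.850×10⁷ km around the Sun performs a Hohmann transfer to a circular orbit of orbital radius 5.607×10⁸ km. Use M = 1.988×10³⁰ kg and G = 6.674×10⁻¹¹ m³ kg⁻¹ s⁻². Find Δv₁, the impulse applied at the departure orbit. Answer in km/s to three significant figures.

μ = GM = 6.674×10⁻¹¹ × 1.988×10³⁰ = 1.327×10²⁰ m³/s².
r₁ = 6.850×10⁷ km = 6.850×10¹⁰ m.
r₂ = 5.607×10⁸ km = 5.607×10¹¹ m.
Transfer ellipse a_t = (r₁ + r₂)/2 = 3.146×10¹¹ m.
At r₁: circular v_c1 = √(μ/r₁) = 44010 m/s; transfer-perihelion v_p = √[μ(2/r₁ − 1/a_t)] = 58750 m/s.
Δv₁ = v_p − v_c1 = 14740 m/s.
= 14.74 km/s.

Δv ≈ 14.7 km/s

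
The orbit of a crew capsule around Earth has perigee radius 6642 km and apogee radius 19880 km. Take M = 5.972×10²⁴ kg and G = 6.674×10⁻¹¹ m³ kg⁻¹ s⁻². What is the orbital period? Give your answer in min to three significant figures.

μ = GM = 6.674×10⁻¹¹ × 5.972×10²⁴ = 3.986×10¹⁴ m³/s².
Semi-major axis a = (r_p + r_a)/2 = (6642.0 + 19880)/2 = 13261 km = 1.326×10⁷ m.
By Kepler's third law T = 2π√(a³/μ) = 2π × 2.419×10³ = 1.520×10⁴ s.
= 253.3 min.

T ≈ 253 min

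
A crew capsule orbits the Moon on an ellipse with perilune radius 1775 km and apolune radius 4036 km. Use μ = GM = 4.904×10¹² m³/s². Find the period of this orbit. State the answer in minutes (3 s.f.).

Semi-major axis a = (r_p + r_a)/2 = (1775.0 + 4036.0)/2 = 2905.5 km = 2.906×10⁶ m.
By Kepler's third law T = 2π√(a³/μ) = 2π × 2.236×10³ = 1.405×10⁴ s.
= 234.2 minutes.

T ≈ 234 minutes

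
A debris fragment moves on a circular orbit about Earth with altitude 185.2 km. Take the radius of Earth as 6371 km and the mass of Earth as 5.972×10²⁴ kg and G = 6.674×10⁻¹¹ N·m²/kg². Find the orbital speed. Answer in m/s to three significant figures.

μ = GM = 6.674×10⁻¹¹ × 5.972×10²⁴ = 3.986×10¹⁴ m³/s².
r = 6371 + 185.2 = 6556.2 km = 6.5562×10⁶ m.
For a circular orbit v = √(μ/r) = √(3.986×10¹⁴ / 6.556×10⁶) = √(6.079×10⁷) = 7797 m/s.

v ≈ 7800 m/s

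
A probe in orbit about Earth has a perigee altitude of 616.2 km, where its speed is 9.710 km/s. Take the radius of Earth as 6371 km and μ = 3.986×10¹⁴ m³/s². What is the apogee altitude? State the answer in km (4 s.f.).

r_p = 6371 + 616.2 = 6987.2 km = 6.987×10⁶ m.
Specific energy ε = v²/2 − μ/r = -9.905×10⁶ J/kg, so a = −μ/(2ε) = 2.012×10⁷ m.
The apsides satisfy r_p + r_a = 2a, so the apogee radius is 2a − r_p = 3.325×10⁷ m = 33255 km.
Apogee altitude = 33255 − 6371 = 26884 km.

apogee altitude ≈ 26880 km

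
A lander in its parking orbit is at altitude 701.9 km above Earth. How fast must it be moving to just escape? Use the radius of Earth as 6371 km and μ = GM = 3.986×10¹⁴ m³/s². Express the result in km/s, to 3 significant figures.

r = 6371 + 701.9 = 7072.9 km = 7.0729×10⁶ m.
Escape speed v_esc = √(2μ/r) = √(2 × 3.986×10¹⁴ / 7.073×10⁶) = √(1.127×10⁸) = 10620 m/s.
= 10.62 km/s.

v_esc ≈ 10.6 km/s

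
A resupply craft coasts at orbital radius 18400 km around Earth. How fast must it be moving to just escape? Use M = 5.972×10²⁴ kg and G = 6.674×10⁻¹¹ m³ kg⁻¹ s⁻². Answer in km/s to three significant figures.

μ = GM = 6.674×10⁻¹¹ × 5.972×10²⁴ = 3.986×10¹⁴ m³/s².
r = 18400 km = 1.840×10⁷ m.
Escape speed v_esc = √(2μ/r) = √(2 × 3.986×10¹⁴ / 1.840×10⁷) = √(4.332×10⁷) = 6582 m/s.
= 6.582 km/s.

v_esc ≈ 6.58 km/s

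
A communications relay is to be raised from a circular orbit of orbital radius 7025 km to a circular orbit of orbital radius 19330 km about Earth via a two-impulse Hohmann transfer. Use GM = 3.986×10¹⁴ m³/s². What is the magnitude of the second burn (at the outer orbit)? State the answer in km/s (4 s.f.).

Δv ≈ 1.225 km/s

r₁ = 7025 km = 7.025×10⁶ m.
r₂ = 19330 km = 1.933×10⁷ m.
Transfer ellipse a_t = (r₁ + r₂)/2 = 1.318×10⁷ m.
At r₁: circular v_c1 = √(μ/r₁) = 7533 m/s; transfer-perigee v_p = √[μ(2/r₁ − 1/a_t)] = 9123 m/s.
At r₂: circular v_c2 = √(μ/r₂) = 4541 m/s; transfer-apogee v_a = √[μ(2/r₂ − 1/a_t)] = 3316 m/s.
Δv₂ = v_c2 − v_a = 1225 m/s.
= 1.225 km/s.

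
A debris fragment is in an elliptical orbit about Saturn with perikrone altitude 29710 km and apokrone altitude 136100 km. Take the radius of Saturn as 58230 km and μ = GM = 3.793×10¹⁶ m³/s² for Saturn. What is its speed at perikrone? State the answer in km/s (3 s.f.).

r_p = 58230 + 29710 = 87940 km = 8.7940×10⁷ m.
r_a = 58230 + 136100 = 194330 km = 1.9433×10⁸ m.
Semi-major axis a = (r_p + r_a)/2 = 1.4114×10⁵ km = 1.411×10⁸ m.
Vis-viva: v² = μ(2/r − 1/a) = 3.793×10¹⁶ × (2.274×10⁻⁸ − 7.085×10⁻⁹) = 5.939×10⁸ m²/s².
v = 24370 m/s = 24.37 km/s.

v ≈ 24.4 km/s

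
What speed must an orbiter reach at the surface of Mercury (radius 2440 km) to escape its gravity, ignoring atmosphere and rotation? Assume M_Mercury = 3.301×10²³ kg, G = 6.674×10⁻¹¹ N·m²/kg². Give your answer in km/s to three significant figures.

v_esc ≈ 4.25 km/s

μ = GM = 6.674×10⁻¹¹ × 3.301×10²³ = 2.203×10¹³ m³/s².
r = R = 2.440×10⁶ m.
Escape speed v_esc = √(2μ/r) = √(2 × 2.203×10¹³ / 2.440×10⁶) = √(1.806×10⁷) = 4249 m/s.
= 4.249 km/s.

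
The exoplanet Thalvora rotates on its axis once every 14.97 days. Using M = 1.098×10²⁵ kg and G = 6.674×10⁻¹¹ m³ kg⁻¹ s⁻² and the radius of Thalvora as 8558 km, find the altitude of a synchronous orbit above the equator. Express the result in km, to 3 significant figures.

h_sync ≈ 3.06×10⁵ km

μ = GM = 6.674×10⁻¹¹ × 1.098×10²⁵ = 7.328×10¹⁴ m³/s².
T = 14.97 days = 1.293×10⁶ s.
A synchronous orbit has period T, so by Kepler's third law a = (μT²/4π²)^(1/3).
μT²/4π² = 7.328×10¹⁴ × (1.293×10⁶)² / 39.48 = 3.105×10²⁵ m³.
a = 3.143×10⁸ m = 3.1432×10⁵ km.
Altitude h = a − R = 3.1432×10⁵ − 8558 = 3.0576×10⁵ km.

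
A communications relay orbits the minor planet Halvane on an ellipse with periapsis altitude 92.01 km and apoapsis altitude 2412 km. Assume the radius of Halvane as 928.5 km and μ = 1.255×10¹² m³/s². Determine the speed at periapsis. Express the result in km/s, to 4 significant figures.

r_p = 928.5 + 92.01 = 1020.5 km = 1.0205×10⁶ m.
r_a = 928.5 + 2412 = 3340.5 km = 3.3405×10⁶ m.
Semi-major axis a = (r_p + r_a)/2 = 2180.5 km = 2.181×10⁶ m.
Vis-viva: v² = μ(2/r − 1/a) = 1.255×10¹² × (1.960×10⁻⁶ − 4.586×10⁻⁷) = 1.884×10⁶ m²/s².
v = 1373 m/s = 1.373 km/s.

v ≈ 1.373 km/s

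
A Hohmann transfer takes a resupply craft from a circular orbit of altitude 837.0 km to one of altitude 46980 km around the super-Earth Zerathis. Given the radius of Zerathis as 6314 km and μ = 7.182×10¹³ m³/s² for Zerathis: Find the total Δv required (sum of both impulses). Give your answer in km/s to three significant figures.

r₁ = 6314 + 837.0 = 7151.0 km = 7.1510×10⁶ m.
r₂ = 6314 + 46980 = 53294 km = 5.3294×10⁷ m.
Transfer ellipse a_t = (r₁ + r₂)/2 = 3.022×10⁷ m.
At r₁: circular v_c1 = √(μ/r₁) = 3169 m/s; transfer-periapsis v_p = √[μ(2/r₁ − 1/a_t)] = 4208 m/s.
Δv₁ = v_p − v_c1 = 1039 m/s.
At r₂: circular v_c2 = √(μ/r₂) = 1161 m/s; transfer-apoapsis v_a = √[μ(2/r₂ − 1/a_t)] = 564.7 m/s.
Δv₂ = v_c2 − v_a = 596.2 m/s.
Total Δv = Δv₁ + Δv₂ = 1635 m/s = 1.635 km/s.

Δv_total ≈ 1.64 km/s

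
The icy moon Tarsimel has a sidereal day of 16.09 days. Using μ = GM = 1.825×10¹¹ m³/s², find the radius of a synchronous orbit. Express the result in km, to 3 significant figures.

T = 16.09 days = 1.390×10⁶ s.
A synchronous orbit has period T, so by Kepler's third law a = (μT²/4π²)^(1/3).
μT²/4π² = 1.825×10¹¹ × (1.390×10⁶)² / 39.48 = 8.934×10²¹ m³.
a = 2.075×10⁷ m = 20750 km.

r_sync ≈ 20700 km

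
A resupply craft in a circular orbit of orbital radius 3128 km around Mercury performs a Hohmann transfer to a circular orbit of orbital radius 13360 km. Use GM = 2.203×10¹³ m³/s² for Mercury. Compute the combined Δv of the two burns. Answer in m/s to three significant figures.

Δv_total ≈ 1220 m/s

r₁ = 3128 km = 3.128×10⁶ m.
r₂ = 13360 km = 1.336×10⁷ m.
Transfer ellipse a_t = (r₁ + r₂)/2 = 8.244×10⁶ m.
At r₁: circular v_c1 = √(μ/r₁) = 2654 m/s; transfer-periherm v_p = √[μ(2/r₁ − 1/a_t)] = 3378 m/s.
Δv₁ = v_p − v_c1 = 724.5 m/s.
At r₂: circular v_c2 = √(μ/r₂) = 1284 m/s; transfer-apoherm v_a = √[μ(2/r₂ − 1/a_t)] = 791.0 m/s.
Δv₂ = v_c2 − v_a = 493.1 m/s.
Total Δv = Δv₁ + Δv₂ = 1218 m/s.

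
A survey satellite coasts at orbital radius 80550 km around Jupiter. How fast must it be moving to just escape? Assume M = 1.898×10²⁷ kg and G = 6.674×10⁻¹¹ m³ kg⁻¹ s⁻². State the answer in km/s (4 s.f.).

v_esc ≈ 56.08 km/s

μ = GM = 6.674×10⁻¹¹ × 1.898×10²⁷ = 1.267×10¹⁷ m³/s².
r = 80550 km = 8.055×10⁷ m.
Escape speed v_esc = √(2μ/r) = √(2 × 1.267×10¹⁷ / 8.055×10⁷) = √(3.145×10⁹) = 56080 m/s.
= 56.08 km/s.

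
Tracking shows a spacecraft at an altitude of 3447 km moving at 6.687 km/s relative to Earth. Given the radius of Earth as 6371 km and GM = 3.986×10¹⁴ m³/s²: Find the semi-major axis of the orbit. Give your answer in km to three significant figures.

a ≈ 10900 km

r = 6371 + 3447 = 9818.0 km = 9.818×10⁶ m.
Vis-viva rearranged: 1/a = 2/r − v²/μ = 2.037×10⁻⁷ − 1.122×10⁻⁷ = 9.152×10⁻⁸ m⁻¹.
a = 1.093×10⁷ m = 10926 km.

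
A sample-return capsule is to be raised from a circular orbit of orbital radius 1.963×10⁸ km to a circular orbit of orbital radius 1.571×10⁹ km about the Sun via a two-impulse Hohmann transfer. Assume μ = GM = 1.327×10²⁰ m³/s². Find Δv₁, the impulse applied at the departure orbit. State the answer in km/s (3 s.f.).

Δv ≈ 8.67 km/s

r₁ = 1.963×10⁸ km = 1.963×10¹¹ m.
r₂ = 1.571×10⁹ km = 1.571×10¹² m.
Transfer ellipse a_t = (r₁ + r₂)/2 = 8.836×10¹¹ m.
At r₁: circular v_c1 = √(μ/r₁) = 26000 m/s; transfer-perihelion v_p = √[μ(2/r₁ − 1/a_t)] = 34670 m/s.
Δv₁ = v_p − v_c1 = 8667 m/s.
= 8.667 km/s.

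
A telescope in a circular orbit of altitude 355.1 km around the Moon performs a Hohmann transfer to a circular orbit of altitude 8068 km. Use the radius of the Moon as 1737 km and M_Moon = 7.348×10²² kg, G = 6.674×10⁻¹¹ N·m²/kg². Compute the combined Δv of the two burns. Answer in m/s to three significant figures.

Δv_total ≈ 722 m/s

μ = GM = 6.674×10⁻¹¹ × 7.348×10²² = 4.904×10¹² m³/s².
r₁ = 1737 + 355.1 = 2092.1 km = 2.0921×10⁶ m.
r₂ = 1737 + 8068 = 9805.0 km = 9.8050×10⁶ m.
Transfer ellipse a_t = (r₁ + r₂)/2 = 5.949×10⁶ m.
At r₁: circular v_c1 = √(μ/r₁) = 1531 m/s; transfer-perilune v_p = √[μ(2/r₁ − 1/a_t)] = 1966 m/s.
Δv₁ = v_p − v_c1 = 434.6 m/s.
At r₂: circular v_c2 = √(μ/r₂) = 707.2 m/s; transfer-apolune v_a = √[μ(2/r₂ − 1/a_t)] = 419.4 m/s.
Δv₂ = v_c2 − v_a = 287.8 m/s.
Total Δv = Δv₁ + Δv₂ = 722.4 m/s.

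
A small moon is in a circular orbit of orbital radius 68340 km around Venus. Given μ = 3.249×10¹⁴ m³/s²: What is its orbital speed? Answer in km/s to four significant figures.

r = 68340 km = 6.834×10⁷ m.
For a circular orbit v = √(μ/r) = √(3.249×10¹⁴ / 6.834×10⁷) = √(4.754×10⁶) = 2180 m/s.
That is 2.180 km/s.

v ≈ 2.180 km/s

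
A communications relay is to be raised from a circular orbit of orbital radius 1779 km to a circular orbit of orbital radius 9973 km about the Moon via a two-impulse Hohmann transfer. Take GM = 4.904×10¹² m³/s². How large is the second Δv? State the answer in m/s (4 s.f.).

r₁ = 1779 km = 1.779×10⁶ m.
r₂ = 9973 km = 9.973×10⁶ m.
Transfer ellipse a_t = (r₁ + r₂)/2 = 5.876×10⁶ m.
At r₁: circular v_c1 = √(μ/r₁) = 1660 m/s; transfer-perilune v_p = √[μ(2/r₁ − 1/a_t)] = 2163 m/s.
At r₂: circular v_c2 = √(μ/r₂) = 701.2 m/s; transfer-apolune v_a = √[μ(2/r₂ − 1/a_t)] = 385.8 m/s.
Δv₂ = v_c2 − v_a = 315.4 m/s.

Δv ≈ 315.4 m/s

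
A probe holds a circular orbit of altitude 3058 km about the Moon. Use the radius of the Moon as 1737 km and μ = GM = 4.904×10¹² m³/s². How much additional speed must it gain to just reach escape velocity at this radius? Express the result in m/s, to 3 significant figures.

Δv ≈ 419 m/s

r = 1737 + 3058 = 4795.0 km = 4.7950×10⁶ m.
Circular speed v_c = √(μ/r) = 1011 m/s.
Escape speed v_esc = √(2μ/r) = √2 × v_c = 1430 m/s.
Δv = v_esc − v_c = 418.9 m/s.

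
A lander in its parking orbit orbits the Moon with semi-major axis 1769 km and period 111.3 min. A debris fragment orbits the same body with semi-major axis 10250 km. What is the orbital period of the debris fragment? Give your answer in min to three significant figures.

Kepler's third law: T² ∝ a³, so T₂ = T₁ (a₂/a₁)^(3/2).
a₂/a₁ = 5.794, (a₂/a₁)^(3/2) = 13.95.
T₂ = 111.3 × 13.95 = 1552 min.

T₂ ≈ 1550 min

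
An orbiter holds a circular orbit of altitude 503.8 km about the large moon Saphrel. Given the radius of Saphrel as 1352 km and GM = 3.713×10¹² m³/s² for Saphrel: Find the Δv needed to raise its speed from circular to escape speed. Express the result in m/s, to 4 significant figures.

Δv ≈ 585.9 m/s

r = 1352 + 503.8 = 1855.8 km = 1.8558×10⁶ m.
Circular speed v_c = √(μ/r) = 1414 m/s.
Escape speed v_esc = √(2μ/r) = √2 × v_c = 2000 m/s.
Δv = v_esc − v_c = 585.9 m/s.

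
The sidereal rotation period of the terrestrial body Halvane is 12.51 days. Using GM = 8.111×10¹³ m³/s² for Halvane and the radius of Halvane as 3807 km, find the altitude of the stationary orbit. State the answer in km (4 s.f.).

T = 12.51 days = 1.081×10⁶ s.
A synchronous orbit has period T, so by Kepler's third law a = (μT²/4π²)^(1/3).
μT²/4π² = 8.111×10¹³ × (1.081×10⁶)² / 39.48 = 2.400×10²⁴ m³.
a = 1.339×10⁸ m = 1.3389×10⁵ km.
Altitude h = a − R = 1.3389×10⁵ − 3807 = 1.3008×10⁵ km.

h_sync ≈ 1.301×10⁵ km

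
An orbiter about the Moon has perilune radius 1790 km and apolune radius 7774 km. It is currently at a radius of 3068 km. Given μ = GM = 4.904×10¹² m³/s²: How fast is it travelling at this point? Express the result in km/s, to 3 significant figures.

v ≈ 1.47 km/s

Semi-major axis a = (r_p + r_a)/2 = 4782.0 km = 4.782×10⁶ m.
Vis-viva: v² = μ(2/r − 1/a) = 4.904×10¹² × (6.519×10⁻⁷ − 2.091×10⁻⁷) = 2.171×10⁶ m²/s².
v = 1474 m/s = 1.474 km/s.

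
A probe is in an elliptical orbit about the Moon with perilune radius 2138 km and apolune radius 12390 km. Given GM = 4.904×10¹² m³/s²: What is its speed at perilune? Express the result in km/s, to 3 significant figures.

Semi-major axis a = (r_p + r_a)/2 = 7264.0 km = 7.264×10⁶ m.
Vis-viva: v² = μ(2/r − 1/a) = 4.904×10¹² × (9.355×10⁻⁷ − 1.377×10⁻⁷) = 3.912×10⁶ m²/s².
v = 1978 m/s = 1.978 km/s.

v ≈ 1.98 km/s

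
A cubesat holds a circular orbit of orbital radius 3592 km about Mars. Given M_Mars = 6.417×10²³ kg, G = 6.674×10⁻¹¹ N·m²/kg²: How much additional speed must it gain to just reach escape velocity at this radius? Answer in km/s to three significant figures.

Δv ≈ 1.43 km/s

μ = GM = 6.674×10⁻¹¹ × 6.417×10²³ = 4.283×10¹³ m³/s².
r = 3592 km = 3.592×10⁶ m.
Circular speed v_c = √(μ/r) = 3453 m/s.
Escape speed v_esc = √(2μ/r) = √2 × v_c = 4883 m/s.
Δv = v_esc − v_c = 1430 m/s = 1.430 km/s.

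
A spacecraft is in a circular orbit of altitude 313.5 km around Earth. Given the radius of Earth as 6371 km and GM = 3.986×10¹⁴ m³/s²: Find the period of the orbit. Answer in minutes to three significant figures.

T ≈ 90.6 minutes

r = 6371 + 313.5 = 6684.5 km = 6.6845×10⁶ m.
Kepler's third law: T = 2π√(r³/μ) = 2π√((6.684×10⁶)³ / 3.986×10¹⁴).
r³/μ = 7.493×10⁵ s², so T = 2π × 8.656×10² = 5.439×10³ s.
Converting: 5.439×10³ s ÷ 60.00 = 90.65 minutes.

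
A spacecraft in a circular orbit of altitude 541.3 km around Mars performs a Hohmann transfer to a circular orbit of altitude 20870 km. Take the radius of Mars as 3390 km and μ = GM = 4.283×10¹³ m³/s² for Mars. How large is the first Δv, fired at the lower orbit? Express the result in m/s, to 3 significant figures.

r₁ = 3390 + 541.3 = 3931.3 km = 3.9313×10⁶ m.
r₂ = 3390 + 20870 = 24260 km = 2.4260×10⁷ m.
Transfer ellipse a_t = (r₁ + r₂)/2 = 1.410×10⁷ m.
At r₁: circular v_c1 = √(μ/r₁) = 3301 m/s; transfer-periapsis v_p = √[μ(2/r₁ − 1/a_t)] = 4330 m/s.
Δv₁ = v_p − v_c1 = 1030 m/s.

Δv ≈ 1030 m/s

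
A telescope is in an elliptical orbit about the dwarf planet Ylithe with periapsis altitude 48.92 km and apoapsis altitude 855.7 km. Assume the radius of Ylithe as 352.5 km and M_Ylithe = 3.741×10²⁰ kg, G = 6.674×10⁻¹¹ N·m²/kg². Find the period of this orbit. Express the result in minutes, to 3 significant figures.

T ≈ 478 minutes

μ = GM = 6.674×10⁻¹¹ × 3.741×10²⁰ = 2.497×10¹⁰ m³/s².
r_p = 352.5 + 48.92 = 401.42 km = 4.0142×10⁵ m.
r_a = 352.5 + 855.7 = 1208.2 km = 1.2082×10⁶ m.
Semi-major axis a = (r_p + r_a)/2 = (401.42 + 1208.2)/2 = 804.81 km = 8.048×10⁵ m.
By Kepler's third law T = 2π√(a³/μ) = 2π × 4.569×10³ = 2.871×10⁴ s.
= 478.5 minutes.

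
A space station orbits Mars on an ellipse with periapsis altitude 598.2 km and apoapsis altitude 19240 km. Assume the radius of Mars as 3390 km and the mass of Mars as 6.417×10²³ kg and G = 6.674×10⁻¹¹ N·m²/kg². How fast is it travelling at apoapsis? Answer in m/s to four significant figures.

μ = GM = 6.674×10⁻¹¹ × 6.417×10²³ = 4.283×10¹³ m³/s².
r_p = 3390 + 598.2 = 3988.2 km = 3.9882×10⁶ m.
r_a = 3390 + 19240 = 22630 km = 2.2630×10⁷ m.
Semi-major axis a = (r_p + r_a)/2 = 13309 km = 1.331×10⁷ m.
Vis-viva: v² = μ(2/r − 1/a) = 4.283×10¹³ × (8.838×10⁻⁸ − 7.514×10⁻⁸) = 5.671×10⁵ m²/s².
v = 753.1 m/s.

v ≈ 753.1 m/s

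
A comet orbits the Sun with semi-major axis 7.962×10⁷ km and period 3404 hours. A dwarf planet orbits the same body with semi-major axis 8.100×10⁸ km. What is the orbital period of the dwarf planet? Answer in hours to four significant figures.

Kepler's third law: T² ∝ a³, so T₂ = T₁ (a₂/a₁)^(3/2).
a₂/a₁ = 10.17, (a₂/a₁)^(3/2) = 32.45.
T₂ = 3404 × 32.45 = 1.105×10⁵ hours.

T₂ ≈ 1.105×10⁵ hours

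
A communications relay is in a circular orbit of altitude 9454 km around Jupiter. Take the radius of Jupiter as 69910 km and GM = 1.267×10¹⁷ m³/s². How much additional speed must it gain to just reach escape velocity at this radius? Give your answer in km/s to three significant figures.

Δv ≈ 16.6 km/s

r = 69910 + 9454 = 79364 km = 7.9364×10⁷ m.
Circular speed v_c = √(μ/r) = 39960 m/s.
Escape speed v_esc = √(2μ/r) = √2 × v_c = 56510 m/s.
Δv = v_esc − v_c = 16550 m/s = 16.55 km/s.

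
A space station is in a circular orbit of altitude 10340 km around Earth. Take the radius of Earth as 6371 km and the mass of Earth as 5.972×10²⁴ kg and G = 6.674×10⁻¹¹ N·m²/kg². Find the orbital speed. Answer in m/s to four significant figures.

v ≈ 4884 m/s

μ = GM = 6.674×10⁻¹¹ × 5.972×10²⁴ = 3.986×10¹⁴ m³/s².
r = 6371 + 10340 = 16711 km = 1.6711×10⁷ m.
For a circular orbit v = √(μ/r) = √(3.986×10¹⁴ / 1.671×10⁷) = √(2.385×10⁷) = 4884 m/s.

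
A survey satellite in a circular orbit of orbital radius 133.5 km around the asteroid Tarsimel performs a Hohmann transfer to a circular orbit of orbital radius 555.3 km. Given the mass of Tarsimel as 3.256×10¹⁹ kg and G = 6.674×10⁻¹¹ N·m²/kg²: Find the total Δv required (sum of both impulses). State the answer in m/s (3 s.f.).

μ = GM = 6.674×10⁻¹¹ × 3.256×10¹⁹ = 2.173×10⁹ m³/s².
r₁ = 133.5 km = 1.335×10⁵ m.
r₂ = 555.3 km = 5.553×10⁵ m.
Transfer ellipse a_t = (r₁ + r₂)/2 = 3.444×10⁵ m.
At r₁: circular v_c1 = √(μ/r₁) = 127.6 m/s; transfer-periapsis v_p = √[μ(2/r₁ − 1/a_t)] = 162.0 m/s.
Δv₁ = v_p − v_c1 = 34.42 m/s.
At r₂: circular v_c2 = √(μ/r₂) = 62.56 m/s; transfer-apoapsis v_a = √[μ(2/r₂ − 1/a_t)] = 38.95 m/s.
Δv₂ = v_c2 − v_a = 23.61 m/s.
Total Δv = Δv₁ + Δv₂ = 58.03 m/s.

Δv_total ≈ 58.0 m/s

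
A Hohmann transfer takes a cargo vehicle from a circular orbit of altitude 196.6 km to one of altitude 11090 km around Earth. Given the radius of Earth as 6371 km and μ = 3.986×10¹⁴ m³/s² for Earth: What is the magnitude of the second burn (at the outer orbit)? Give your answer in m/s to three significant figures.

r₁ = 6371 + 196.6 = 6567.6 km = 6.5676×10⁶ m.
r₂ = 6371 + 11090 = 17461 km = 1.7461×10⁷ m.
Transfer ellipse a_t = (r₁ + r₂)/2 = 1.201×10⁷ m.
At r₁: circular v_c1 = √(μ/r₁) = 7790 m/s; transfer-perigee v_p = √[μ(2/r₁ − 1/a_t)] = 9392 m/s.
At r₂: circular v_c2 = √(μ/r₂) = 4778 m/s; transfer-apogee v_a = √[μ(2/r₂ − 1/a_t)] = 3533 m/s.
Δv₂ = v_c2 − v_a = 1245 m/s.

Δv ≈ 1250 m/s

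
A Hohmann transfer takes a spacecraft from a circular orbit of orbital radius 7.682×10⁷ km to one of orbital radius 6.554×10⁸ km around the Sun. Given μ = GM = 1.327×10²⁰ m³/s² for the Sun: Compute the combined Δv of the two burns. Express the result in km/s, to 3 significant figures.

Δv_total ≈ 21.8 km/s

r₁ = 7.682×10⁷ km = 7.682×10¹⁰ m.
r₂ = 6.554×10⁸ km = 6.554×10¹¹ m.
Transfer ellipse a_t = (r₁ + r₂)/2 = 3.661×10¹¹ m.
At r₁: circular v_c1 = √(μ/r₁) = 41560 m/s; transfer-perihelion v_p = √[μ(2/r₁ − 1/a_t)] = 55610 m/s.
Δv₁ = v_p − v_c1 = 14050 m/s.
At r₂: circular v_c2 = √(μ/r₂) = 14230 m/s; transfer-aphelion v_a = √[μ(2/r₂ − 1/a_t)] = 6518 m/s.
Δv₂ = v_c2 − v_a = 7711 m/s.
Total Δv = Δv₁ + Δv₂ = 21760 m/s = 21.76 km/s.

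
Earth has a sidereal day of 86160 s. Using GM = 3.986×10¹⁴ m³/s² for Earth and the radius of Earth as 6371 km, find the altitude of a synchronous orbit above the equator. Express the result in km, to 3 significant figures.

h_sync ≈ 35800 km

A synchronous orbit has period T, so by Kepler's third law a = (μT²/4π²)^(1/3).
μT²/4π² = 3.986×10¹⁴ × (8.616×10⁴)² / 39.48 = 7.495×10²² m³.
a = 4.216×10⁷ m = 42163 km.
Altitude h = a − R = 42163 − 6371 = 35792 km.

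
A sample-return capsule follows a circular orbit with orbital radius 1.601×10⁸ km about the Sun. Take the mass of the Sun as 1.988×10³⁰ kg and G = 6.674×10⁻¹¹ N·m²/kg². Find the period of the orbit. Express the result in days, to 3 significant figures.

μ = GM = 6.674×10⁻¹¹ × 1.988×10³⁰ = 1.327×10²⁰ m³/s².
r = 1.601×10⁸ km = 1.601×10¹¹ m.
Kepler's third law: T = 2π√(r³/μ) = 2π√((1.601×10¹¹)³ / 1.327×10²⁰).
r³/μ = 3.093×10¹³ s², so T = 2π × 5.561×10⁶ = 3.494×10⁷ s.
Converting: 3.494×10⁷ s ÷ 86400 = 404.4 days.

T ≈ 404 days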